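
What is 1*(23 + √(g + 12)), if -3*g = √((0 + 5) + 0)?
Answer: 23 + √(108 - 3*√5)/3 ≈ 26.355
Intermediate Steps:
g = -√5/3 (g = -√((0 + 5) + 0)/3 = -√(5 + 0)/3 = -√5/3 ≈ -0.74536)
1*(23 + √(g + 12)) = 1*(23 + √(-√5/3 + 12)) = 1*(23 + √(12 - √5/3)) = 23 + √(12 - √5/3)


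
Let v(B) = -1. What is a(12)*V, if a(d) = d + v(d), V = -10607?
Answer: -116677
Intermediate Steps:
a(d) = -1 + d (a(d) = d - 1 = -1 + d)
a(12)*V = (-1 + 12)*(-10607) = 11*(-10607) = -116677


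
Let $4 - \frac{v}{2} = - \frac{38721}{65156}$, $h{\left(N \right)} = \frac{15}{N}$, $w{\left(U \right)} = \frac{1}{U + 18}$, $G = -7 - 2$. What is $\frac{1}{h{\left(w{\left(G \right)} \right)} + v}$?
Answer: $\frac{32578}{4697375} \approx 0.0069354$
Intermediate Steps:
$G = -9$
$w{\left(U \right)} = \frac{1}{18 + U}$
$v = \frac{299345}{32578}$ ($v = 8 - 2 \left(- \frac{38721}{65156}\right) = 8 - 2 \left(\left(-38721\right) \frac{1}{65156}\right) = 8 - - \frac{38721}{32578} = 8 + \frac{38721}{32578} = \frac{299345}{32578} \approx 9.1886$)
$\frac{1}{h{\left(w{\left(G \right)} \right)} + v} = \frac{1}{\frac{15}{\frac{1}{18 - 9}} + \frac{299345}{32578}} = \frac{1}{\frac{15}{\frac{1}{9}} + \frac{299345}{32578}} = \frac{1}{15 \frac{1}{\frac{1}{9}} + \frac{299345}{32578}} = \frac{1}{15 \cdot 9 + \frac{299345}{32578}} = \frac{1}{135 + \frac{299345}{32578}} = \frac{1}{\frac{4697375}{32578}} = \frac{32578}{4697375}$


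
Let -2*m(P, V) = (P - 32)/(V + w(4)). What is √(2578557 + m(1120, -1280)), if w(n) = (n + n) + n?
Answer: √259116657485/317 ≈ 1605.8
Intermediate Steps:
w(n) = 3*n (w(n) = 2*n + n = 3*n)
m(P, V) = -(-32 + P)/(2*(12 + V)) (m(P, V) = -(P - 32)/(2*(V + 3*4)) = -(-32 + P)/(2*(V + 12)) = -(-32 + P)/(2*(12 + V)))
√(2578557 + m(1120, -1280)) = √(2578557 + (32 - 1*1120)/(2*(12 - 1280))) = √(2578557 + (½)*(32 - 1120)/(-1268)) = √(2578557 + (½)*(-1/1268)*(-1088)) = √(2578557 + 136/317) = √(817402705/317) = √259116657485/317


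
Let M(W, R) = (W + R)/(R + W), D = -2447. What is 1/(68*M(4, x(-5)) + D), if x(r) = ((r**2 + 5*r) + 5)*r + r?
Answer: -1/2379 ≈ -0.00042034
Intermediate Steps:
x(r) = r + r*(5 + r**2 + 5*r) (x(r) = (5 + r**2 + 5*r)*r + r = r*(5 + r**2 + 5*r) + r = r + r*(5 + r**2 + 5*r))
M(W, R) = 1 (M(W, R) = (R + W)/(R + W) = 1)
1/(68*M(4, x(-5)) + D) = 1/(68*1 - 2447) = 1/(68 - 2447) = 1/(-2379) = -1/2379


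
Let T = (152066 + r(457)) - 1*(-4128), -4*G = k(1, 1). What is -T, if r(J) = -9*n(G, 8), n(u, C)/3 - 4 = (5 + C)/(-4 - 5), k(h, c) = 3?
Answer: -156125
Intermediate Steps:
G = -¾ (G = -¼*3 = -¾ ≈ -0.75000)
n(u, C) = 31/3 - C/3 (n(u, C) = 12 + 3*((5 + C)/(-4 - 5)) = 12 + 3*((5 + C)/(-9)) = 12 + 3*((5 + C)*(-⅑)) = 12 + 3*(-5/9 - C/9) = 12 + (-5/3 - C/3) = 31/3 - C/3)
r(J) = -69 (r(J) = -9*(31/3 - ⅓*8) = -9*(31/3 - 8/3) = -9*23/3 = -69)
T = 156125 (T = (152066 - 69) - 1*(-4128) = 151997 + 4128 = 156125)
-T = -1*156125 = -156125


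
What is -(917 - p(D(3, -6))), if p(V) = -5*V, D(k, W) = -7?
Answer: -882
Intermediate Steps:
-(917 - p(D(3, -6))) = -(917 - (-5)*(-7)) = -(917 - 1*35) = -(917 - 35) = -1*882 = -882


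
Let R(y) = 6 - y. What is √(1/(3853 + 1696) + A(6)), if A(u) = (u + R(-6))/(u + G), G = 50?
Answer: √1940945867/77686 ≈ 0.56711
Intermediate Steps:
A(u) = (12 + u)/(50 + u) (A(u) = (u + (6 - 1*(-6)))/(u + 50) = (u + (6 + 6))/(50 + u) = (u + 12)/(50 + u) = (12 + u)/(50 + u))
√(1/(3853 + 1696) + A(6)) = √(1/(3853 + 1696) + (12 + 6)/(50 + 6)) = √(1/5549 + 18/56) = √(1/5549 + (1/56)*18) = √(1/5549 + 9/28) = √(49969/155372) = √1940945867/77686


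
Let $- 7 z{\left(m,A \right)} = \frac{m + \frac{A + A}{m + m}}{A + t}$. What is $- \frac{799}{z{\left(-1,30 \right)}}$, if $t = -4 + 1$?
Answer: $- \frac{151011}{31} \approx -4871.3$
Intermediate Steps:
$t = -3$
$z{\left(m,A \right)} = - \frac{m + \frac{A}{m}}{7 \left(-3 + A\right)}$ ($z{\left(m,A \right)} = - \frac{\left(m + \frac{A + A}{m + m}\right) \frac{1}{A - 3}}{7} = - \frac{\left(m + \frac{2 A}{2 m}\right) \frac{1}{-3 + A}}{7} = - \frac{\left(m + 2 A \frac{1}{2 m}\right) \frac{1}{-3 + A}}{7} = - \frac{\left(m + \frac{A}{m}\right) \frac{1}{-3 + A}}{7} = - \frac{\frac{1}{-3 + A} \left(m + \frac{A}{m}\right)}{7} = - \frac{m + \frac{A}{m}}{7 \left(-3 + A\right)}$)
$- \frac{799}{z{\left(-1,30 \right)}} = - \frac{799}{\frac{1}{7} \frac{1}{-1} \frac{1}{-3 + 30} \left(\left(-1\right) 30 - \left(-1\right)^{2}\right)} = - \frac{799}{\frac{1}{7} \left(-1\right) \frac{1}{27} \left(-30 - 1\right)} = - \frac{799}{\frac{1}{7} \left(-1\right) \frac{1}{27} \left(-31\right)} = - \frac{799}{\frac{31}{189}} = \left(-799\right) \frac{189}{31} = - \frac{151011}{31}$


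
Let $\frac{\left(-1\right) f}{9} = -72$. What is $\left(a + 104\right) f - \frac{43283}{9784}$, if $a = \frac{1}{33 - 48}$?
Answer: $\frac{3294486881}{48920} \approx 67344.0$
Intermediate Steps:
$f = 648$ ($f = \left(-9\right) \left(-72\right) = 648$)
$a = - \frac{1}{15}$ ($a = \frac{1}{33 - 48} = \frac{1}{-15} = - \frac{1}{15} \approx -0.066667$)
$\left(a + 104\right) f - \frac{43283}{9784} = \left(- \frac{1}{15} + 104\right) 648 - \frac{43283}{9784} = \frac{1559}{15} \cdot 648 - \frac{43283}{9784} = \frac{336744}{5} - \frac{43283}{9784} = \frac{3294486881}{48920}$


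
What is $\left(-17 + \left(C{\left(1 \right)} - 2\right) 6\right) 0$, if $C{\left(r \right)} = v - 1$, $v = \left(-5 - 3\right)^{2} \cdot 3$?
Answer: $0$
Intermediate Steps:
$v = 192$ ($v = \left(-8\right)^{2} \cdot 3 = 64 \cdot 3 = 192$)
$C{\left(r \right)} = 191$ ($C{\left(r \right)} = 192 - 1 = 191$)
$\left(-17 + \left(C{\left(1 \right)} - 2\right) 6\right) 0 = \left(-17 + \left(191 - 2\right) 6\right) 0 = \left(-17 + 189 \cdot 6\right) 0 = \left(-17 + 1134\right) 0 = 1117 \cdot 0 = 0$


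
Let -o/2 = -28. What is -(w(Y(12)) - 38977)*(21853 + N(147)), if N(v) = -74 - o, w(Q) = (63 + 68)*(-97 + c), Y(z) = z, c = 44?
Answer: 997520160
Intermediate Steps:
o = 56 (o = -2*(-28) = 56)
w(Q) = -6943 (w(Q) = (63 + 68)*(-97 + 44) = 131*(-53) = -6943)
N(v) = -130 (N(v) = -74 - 1*56 = -74 - 56 = -130)
-(w(Y(12)) - 38977)*(21853 + N(147)) = -(-6943 - 38977)*(21853 - 130) = -(-45920)*21723 = -1*(-997520160) = 997520160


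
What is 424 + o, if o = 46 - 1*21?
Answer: 449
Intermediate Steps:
o = 25 (o = 46 - 21 = 25)
424 + o = 424 + 25 = 449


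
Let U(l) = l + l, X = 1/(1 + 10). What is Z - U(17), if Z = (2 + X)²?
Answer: -3585/121 ≈ -29.628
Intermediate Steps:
X = 1/11 ≈ 0.090909
U(l) = 2*l
Z = 529/121 (Z = (2 + 1/11)² = (23/11)² = 529/121 ≈ 4.3719)
Z - U(17) = 529/121 - 2*17 = 529/121 - 1*34 = 529/121 - 34 = -3585/121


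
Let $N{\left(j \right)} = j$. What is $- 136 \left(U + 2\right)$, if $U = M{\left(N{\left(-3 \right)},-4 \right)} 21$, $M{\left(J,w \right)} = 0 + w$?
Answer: $11152$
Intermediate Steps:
$M{\left(J,w \right)} = w$
$U = -84$ ($U = \left(-4\right) 21 = -84$)
$- 136 \left(U + 2\right) = - 136 \left(-84 + 2\right) = \left(-136\right) \left(-82\right) = 11152$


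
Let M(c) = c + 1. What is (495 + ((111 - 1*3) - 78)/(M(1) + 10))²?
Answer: 990025/4 ≈ 2.4751e+5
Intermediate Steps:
M(c) = 1 + c
(495 + ((111 - 1*3) - 78)/(M(1) + 10))² = (495 + ((111 - 1*3) - 78)/((1 + 1) + 10))² = (495 + ((111 - 3) - 78)/(2 + 10))² = (495 + (108 - 78)/12)² = (495 + 30*(1/12))² = (495 + 5/2)² = (995/2)² = 990025/4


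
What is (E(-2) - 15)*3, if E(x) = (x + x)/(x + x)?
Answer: -42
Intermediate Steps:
E(x) = 1 (E(x) = (2*x)/((2*x)) = (2*x)*(1/(2*x)) = 1)
(E(-2) - 15)*3 = (1 - 15)*3 = -14*3 = -42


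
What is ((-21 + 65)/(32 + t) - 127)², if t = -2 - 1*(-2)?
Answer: 1010025/64 ≈ 15782.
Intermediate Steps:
t = 0 (t = -2 + 2 = 0)
((-21 + 65)/(32 + t) - 127)² = ((-21 + 65)/(32 + 0) - 127)² = (44/32 - 127)² = (44*(1/32) - 127)² = (11/8 - 127)² = (-1005/8)² = 1010025/64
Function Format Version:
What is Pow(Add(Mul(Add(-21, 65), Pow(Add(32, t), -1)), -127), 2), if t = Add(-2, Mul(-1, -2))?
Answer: Rational(1010025, 64) ≈ 15782.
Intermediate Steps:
t = 0 (t = Add(-2, 2) = 0)
Pow(Add(Mul(Add(-21, 65), Pow(Add(32, t), -1)), -127), 2) = Pow(Add(Mul(Add(-21, 65), Pow(Add(32, 0), -1)), -127), 2) = Pow(Add(Mul(44, Pow(32, -1)), -127), 2) = Pow(Add(Mul(44, Rational(1, 32)), -127), 2) = Pow(Add(Rational(11, 8), -127), 2) = Pow(Rational(-1005, 8), 2) = Rational(1010025, 64)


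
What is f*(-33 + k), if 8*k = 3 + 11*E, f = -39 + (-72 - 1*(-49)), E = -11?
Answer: 5921/2 ≈ 2960.5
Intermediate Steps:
f = -62 (f = -39 + (-72 + 49) = -39 - 23 = -62)
k = -59/4 (k = (3 + 11*(-11))/8 = (3 - 121)/8 = (1/8)*(-118) = -59/4 ≈ -14.750)
f*(-33 + k) = -62*(-33 - 59/4) = -62*(-191/4) = 5921/2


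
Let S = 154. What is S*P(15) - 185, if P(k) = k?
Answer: 2125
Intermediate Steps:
S*P(15) - 185 = 154*15 - 185 = 2310 - 185 = 2125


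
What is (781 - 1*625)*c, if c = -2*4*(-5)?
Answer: 6240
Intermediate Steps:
c = 40 (c = -8*(-5) = 40)
(781 - 1*625)*c = (781 - 1*625)*40 = (781 - 625)*40 = 156*40 = 6240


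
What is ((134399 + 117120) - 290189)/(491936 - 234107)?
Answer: -12890/85943 ≈ -0.14998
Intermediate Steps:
((134399 + 117120) - 290189)/(491936 - 234107) = (251519 - 290189)/257829 = -38670*1/257829 = -12890/85943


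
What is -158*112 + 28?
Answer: -17668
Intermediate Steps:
-158*112 + 28 = -17696 + 28 = -17668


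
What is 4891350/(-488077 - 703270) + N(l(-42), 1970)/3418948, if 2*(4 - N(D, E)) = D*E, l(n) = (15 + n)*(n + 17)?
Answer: -17515363371037/4073153442956 ≈ -4.3002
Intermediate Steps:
l(n) = (15 + n)*(17 + n)
N(D, E) = 4 - D*E/2
4891350/(-488077 - 703270) + N(l(-42), 1970)/3418948 = 4891350/(-488077 - 703270) + (4 - ½*(255 + (-42)² + 32*(-42))*1970)/3418948 = 4891350/(-1191347) + (4 - ½*(255 + 1764 - 1344)*1970)*(1/3418948) = 4891350*(-1/1191347) + (4 - ½*675*1970)*(1/3418948) = -4891350/1191347 + (4 - 664875)*(1/3418948) = -4891350/1191347 - 664871*1/3418948 = -4891350/1191347 - 664871/3418948 = -17515363371037/4073153442956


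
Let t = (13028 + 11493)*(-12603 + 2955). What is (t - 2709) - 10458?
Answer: -236591775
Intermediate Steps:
t = -236578608 (t = 24521*(-9648) = -236578608)
(t - 2709) - 10458 = (-236578608 - 2709) - 10458 = -236581317 - 10458 = -236591775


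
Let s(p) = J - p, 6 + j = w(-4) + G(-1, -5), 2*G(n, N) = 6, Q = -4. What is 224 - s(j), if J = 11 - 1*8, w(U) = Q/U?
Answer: 219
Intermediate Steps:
G(n, N) = 3 (G(n, N) = (½)*6 = 3)
w(U) = -4/U
j = -2 (j = -6 + (-4/(-4) + 3) = -6 + (-4*(-¼) + 3) = -6 + (1 + 3) = -6 + 4 = -2)
J = 3 (J = 11 - 8 = 3)
s(p) = 3 - p
224 - s(j) = 224 - (3 - 1*(-2)) = 224 - (3 + 2) = 224 - 1*5 = 224 - 5 = 219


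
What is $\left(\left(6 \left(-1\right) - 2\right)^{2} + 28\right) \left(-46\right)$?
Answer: $-4232$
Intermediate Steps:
$\left(\left(6 \left(-1\right) - 2\right)^{2} + 28\right) \left(-46\right) = \left(\left(-6 - 2\right)^{2} + 28\right) \left(-46\right) = \left(\left(-8\right)^{2} + 28\right) \left(-46\right) = \left(64 + 28\right) \left(-46\right) = 92 \left(-46\right) = -4232$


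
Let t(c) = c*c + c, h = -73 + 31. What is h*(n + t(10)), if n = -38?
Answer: -3024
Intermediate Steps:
h = -42
t(c) = c + c**2 (t(c) = c**2 + c = c + c**2)
h*(n + t(10)) = -42*(-38 + 10*(1 + 10)) = -42*(-38 + 10*11) = -42*(-38 + 110) = -42*72 = -3024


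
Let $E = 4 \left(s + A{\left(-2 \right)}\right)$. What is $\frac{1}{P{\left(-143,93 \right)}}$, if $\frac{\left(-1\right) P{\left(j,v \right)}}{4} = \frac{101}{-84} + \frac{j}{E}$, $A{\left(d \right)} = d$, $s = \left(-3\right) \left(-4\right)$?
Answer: $\frac{210}{4013} \approx 0.05233$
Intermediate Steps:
$s = 12$
$E = 40$ ($E = 4 \left(12 - 2\right) = 4 \cdot 10 = 40$)
$P{\left(j,v \right)} = \frac{101}{21} - \frac{j}{10}$ ($P{\left(j,v \right)} = - 4 \left(\frac{101}{-84} + \frac{j}{40}\right) = - 4 \left(101 \left(- \frac{1}{84}\right) + j \frac{1}{40}\right) = - 4 \left(- \frac{101}{84} + \frac{j}{40}\right) = \frac{101}{21} - \frac{j}{10}$)
$\frac{1}{P{\left(-143,93 \right)}} = \frac{1}{\frac{101}{21} - - \frac{143}{10}} = \frac{1}{\frac{101}{21} + \frac{143}{10}} = \frac{1}{\frac{4013}{210}} = \frac{210}{4013}$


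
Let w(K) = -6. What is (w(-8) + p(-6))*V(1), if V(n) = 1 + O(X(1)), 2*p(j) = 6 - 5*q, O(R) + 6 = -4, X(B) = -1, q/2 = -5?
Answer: -198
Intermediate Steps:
q = -10 (q = 2*(-5) = -10)
O(R) = -10 (O(R) = -6 - 4 = -10)
p(j) = 28 (p(j) = (6 - 5*(-10))/2 = (6 + 50)/2 = (½)*56 = 28)
V(n) = -9 (V(n) = 1 - 10 = -9)
(w(-8) + p(-6))*V(1) = (-6 + 28)*(-9) = 22*(-9) = -198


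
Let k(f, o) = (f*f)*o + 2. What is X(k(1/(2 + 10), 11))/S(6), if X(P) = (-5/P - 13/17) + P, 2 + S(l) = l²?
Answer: -802471/24886368 ≈ -0.032245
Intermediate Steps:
k(f, o) = 2 + o*f² (k(f, o) = f²*o + 2 = o*f² + 2 = 2 + o*f²)
S(l) = -2 + l²
X(P) = -13/17 + P - 5/P (X(P) = (-5/P - 13*1/17) + P = (-5/P - 13/17) + P = (-13/17 - 5/P) + P = -13/17 + P - 5/P)
X(k(1/(2 + 10), 11))/S(6) = (-13/17 + (2 + 11*(1/(2 + 10))²) - 5/(2 + 11*(1/(2 + 10))²))/(-2 + 6²) = (-13/17 + (2 + 11*(1/12)²) - 5/(2 + 11*(1/12)²))/(-2 + 36) = (-13/17 + (2 + 11*(1/12)²) - 5/(2 + 11*(1/12)²))/34 = (-13/17 + (2 + 11*(1/144)) - 5/(2 + 11*(1/144)))*(1/34) = (-13/17 + (2 + 11/144) - 5/(2 + 11/144))*(1/34) = (-13/17 + 299/144 - 5/299/144)*(1/34) = (-13/17 + 299/144 - 5*144/299)*(1/34) = (-13/17 + 299/144 - 720/299)*(1/34) = -802471/731952*1/34 = -802471/24886368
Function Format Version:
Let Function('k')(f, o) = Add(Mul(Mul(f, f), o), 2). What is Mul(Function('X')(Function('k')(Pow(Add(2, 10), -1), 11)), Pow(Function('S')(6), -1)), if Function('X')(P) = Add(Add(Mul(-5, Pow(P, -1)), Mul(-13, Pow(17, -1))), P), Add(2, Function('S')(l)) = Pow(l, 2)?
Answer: Rational(-802471, 24886368) ≈ -0.032245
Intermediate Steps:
Function('k')(f, o) = Add(2, Mul(o, Pow(f, 2))) (Function('k')(f, o) = Add(Mul(Pow(f, 2), o), 2) = Add(Mul(o, Pow(f, 2)), 2) = Add(2, Mul(o, Pow(f, 2))))
Function('S')(l) = Add(-2, Pow(l, 2))
Function('X')(P) = Add(Rational(-13, 17), P, Mul(-5, Pow(P, -1))) (Function('X')(P) = Add(Add(Mul(-5, Pow(P, -1)), Mul(-13, Rational(1, 17))), P) = Add(Add(Mul(-5, Pow(P, -1)), Rational(-13, 17)), P) = Add(Add(Rational(-13, 17), Mul(-5, Pow(P, -1))), P) = Add(Rational(-13, 17), P, Mul(-5, Pow(P, -1))))
Mul(Function('X')(Function('k')(Pow(Add(2, 10), -1), 11)), Pow(Function('S')(6), -1)) = Mul(Add(Rational(-13, 17), Add(2, Mul(11, Pow(Pow(Add(2, 10), -1), 2))), Mul(-5, Pow(Add(2, Mul(11, Pow(Pow(Add(2, 10), -1), 2))), -1))), Pow(Add(-2, Pow(6, 2)), -1)) = Mul(Add(Rational(-13, 17), Add(2, Mul(11, Pow(Pow(12, -1), 2))), Mul(-5, Pow(Add(2, Mul(11, Pow(Pow(12, -1), 2))), -1))), Pow(Add(-2, 36), -1)) = Mul(Add(Rational(-13, 17), Add(2, Mul(11, Pow(Rational(1, 12), 2))), Mul(-5, Pow(Add(2, Mul(11, Pow(Rational(1, 12), 2))), -1))), Pow(34, -1)) = Mul(Add(Rational(-13, 17), Add(2, Mul(11, Rational(1, 144))), Mul(-5, Pow(Add(2, Mul(11, Rational(1, 144))), -1))), Rational(1, 34)) = Mul(Add(Rational(-13, 17), Add(2, Rational(11, 144)), Mul(-5, Pow(Add(2, Rational(11, 144)), -1))), Rational(1, 34)) = Mul(Add(Rational(-13, 17), Rational(299, 144), Mul(-5, Pow(Rational(299, 144), -1))), Rational(1, 34)) = Mul(Add(Rational(-13, 17), Rational(299, 144), Mul(-5, Rational(144, 299))), Rational(1, 34)) = Mul(Add(Rational(-13, 17), Rational(299, 144), Rational(-720, 299)), Rational(1, 34)) = Mul(Rational(-802471, 731952), Rational(1, 34)) = Rational(-802471, 24886368)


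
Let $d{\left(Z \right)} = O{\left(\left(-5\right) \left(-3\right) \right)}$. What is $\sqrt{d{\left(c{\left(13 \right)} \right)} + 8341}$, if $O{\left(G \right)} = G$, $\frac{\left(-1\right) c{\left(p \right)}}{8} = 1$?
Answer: $2 \sqrt{2089} \approx 91.411$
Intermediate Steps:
$c{\left(p \right)} = -8$ ($c{\left(p \right)} = \left(-8\right) 1 = -8$)
$d{\left(Z \right)} = 15$ ($d{\left(Z \right)} = \left(-5\right) \left(-3\right) = 15$)
$\sqrt{d{\left(c{\left(13 \right)} \right)} + 8341} = \sqrt{15 + 8341} = \sqrt{8356} = 2 \sqrt{2089}$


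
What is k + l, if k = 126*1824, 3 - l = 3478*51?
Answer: 52449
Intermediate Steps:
l = -177375 (l = 3 - 3478*51 = 3 - 1*177378 = 3 - 177378 = -177375)
k = 229824
k + l = 229824 - 177375 = 52449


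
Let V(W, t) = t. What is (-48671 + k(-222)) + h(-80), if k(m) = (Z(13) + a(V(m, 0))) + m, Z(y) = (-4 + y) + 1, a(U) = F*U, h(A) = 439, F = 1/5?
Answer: -48444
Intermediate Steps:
F = ⅕ ≈ 0.20000
a(U) = U/5
Z(y) = -3 + y
k(m) = 10 + m (k(m) = ((-3 + 13) + (⅕)*0) + m = (10 + 0) + m = 10 + m)
(-48671 + k(-222)) + h(-80) = (-48671 + (10 - 222)) + 439 = (-48671 - 212) + 439 = -48883 + 439 = -48444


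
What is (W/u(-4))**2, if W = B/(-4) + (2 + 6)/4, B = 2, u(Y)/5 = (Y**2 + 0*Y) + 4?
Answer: 9/40000 ≈ 0.00022500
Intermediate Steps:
u(Y) = 20 + 5*Y**2 (u(Y) = 5*((Y**2 + 0*Y) + 4) = 5*((Y**2 + 0) + 4) = 5*(Y**2 + 4) = 5*(4 + Y**2) = 20 + 5*Y**2)
W = 3/2 (W = 2/(-4) + (2 + 6)/4 = 2*(-1/4) + 8*(1/4) = -1/2 + 2 = 3/2 ≈ 1.5000)
(W/u(-4))**2 = (3/(2*(20 + 5*(-4)**2)))**2 = (3/(2*(20 + 5*16)))**2 = (3/(2*(20 + 80)))**2 = ((3/2)/100)**2 = ((3/2)*(1/100))**2 = (3/200)**2 = 9/40000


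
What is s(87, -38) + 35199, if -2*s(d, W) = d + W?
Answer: 70349/2 ≈ 35175.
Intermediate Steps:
s(d, W) = -W/2 - d/2 (s(d, W) = -(d + W)/2 = -(W + d)/2 = -W/2 - d/2)
s(87, -38) + 35199 = (-1/2*(-38) - 1/2*87) + 35199 = (19 - 87/2) + 35199 = -49/2 + 35199 = 70349/2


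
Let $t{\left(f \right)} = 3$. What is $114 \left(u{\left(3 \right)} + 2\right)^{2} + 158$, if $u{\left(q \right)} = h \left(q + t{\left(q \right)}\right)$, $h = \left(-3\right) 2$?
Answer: $131942$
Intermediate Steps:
$h = -6$
$u{\left(q \right)} = -18 - 6 q$ ($u{\left(q \right)} = - 6 \left(q + 3\right) = - 6 \left(3 + q\right) = -18 - 6 q$)
$114 \left(u{\left(3 \right)} + 2\right)^{2} + 158 = 114 \left(\left(-18 - 18\right) + 2\right)^{2} + 158 = 114 \left(-36 + 2\right)^{2} + 158 = 114 \left(-34\right)^{2} + 158 = 114 \cdot 1156 + 158 = 131784 + 158 = 131942$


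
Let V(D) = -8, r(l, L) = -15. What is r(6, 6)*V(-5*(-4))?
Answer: 120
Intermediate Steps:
r(6, 6)*V(-5*(-4)) = -15*(-8) = 120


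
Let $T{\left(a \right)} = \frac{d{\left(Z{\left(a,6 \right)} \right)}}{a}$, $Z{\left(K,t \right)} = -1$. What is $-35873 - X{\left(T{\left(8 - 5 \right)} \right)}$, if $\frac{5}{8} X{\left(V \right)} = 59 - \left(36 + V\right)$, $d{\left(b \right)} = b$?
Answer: $- \frac{107731}{3} \approx -35910.0$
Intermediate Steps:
$T{\left(a \right)} = - \frac{1}{a}$
$X{\left(V \right)} = \frac{184}{5} - \frac{8 V}{5}$ ($X{\left(V \right)} = \frac{8 \left(59 - \left(36 + V\right)\right)}{5} = \frac{8 \left(23 - V\right)}{5} = \frac{184}{5} - \frac{8 V}{5}$)
$-35873 - X{\left(T{\left(8 - 5 \right)} \right)} = -35873 - \left(\frac{184}{5} - \frac{8 \left(- \frac{1}{8 - 5}\right)}{5}\right) = -35873 - \left(\frac{184}{5} - \frac{8 \left(- \frac{1}{3}\right)}{5}\right) = -35873 - \left(\frac{184}{5} - \frac{8 \left(\left(-1\right) \frac{1}{3}\right)}{5}\right) = -35873 - \left(\frac{184}{5} - - \frac{8}{15}\right) = -35873 - \left(\frac{184}{5} + \frac{8}{15}\right) = -35873 - \frac{112}{3} = - \frac{107731}{3}$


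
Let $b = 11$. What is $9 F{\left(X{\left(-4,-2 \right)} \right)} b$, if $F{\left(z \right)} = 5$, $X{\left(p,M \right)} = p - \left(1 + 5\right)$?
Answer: $495$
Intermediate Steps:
$X{\left(p,M \right)} = -6 + p$ ($X{\left(p,M \right)} = p - 6 = -6 + p$)
$9 F{\left(X{\left(-4,-2 \right)} \right)} b = 9 \cdot 5 \cdot 11 = 45 \cdot 11 = 495$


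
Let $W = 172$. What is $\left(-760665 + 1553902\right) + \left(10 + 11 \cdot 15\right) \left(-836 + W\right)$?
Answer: $677037$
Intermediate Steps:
$\left(-760665 + 1553902\right) + \left(10 + 11 \cdot 15\right) \left(-836 + W\right) = \left(-760665 + 1553902\right) + \left(10 + 11 \cdot 15\right) \left(-836 + 172\right) = 793237 + \left(10 + 165\right) \left(-664\right) = 793237 + 175 \left(-664\right) = 793237 - 116200 = 677037$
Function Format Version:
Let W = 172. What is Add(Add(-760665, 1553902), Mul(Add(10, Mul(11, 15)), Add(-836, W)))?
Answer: 677037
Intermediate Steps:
Add(Add(-760665, 1553902), Mul(Add(10, Mul(11, 15)), Add(-836, W))) = Add(Add(-760665, 1553902), Mul(Add(10, Mul(11, 15)), Add(-836, 172))) = Add(793237, Mul(Add(10, 165), -664)) = Add(793237, Mul(175, -664)) = Add(793237, -116200) = 677037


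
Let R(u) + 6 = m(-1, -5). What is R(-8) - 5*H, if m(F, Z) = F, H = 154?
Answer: -777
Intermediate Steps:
R(u) = -7 (R(u) = -6 - 1 = -7)
R(-8) - 5*H = -7 - 5*154 = -7 - 770 = -777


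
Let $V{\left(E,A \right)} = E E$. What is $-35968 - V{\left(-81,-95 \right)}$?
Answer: $-42529$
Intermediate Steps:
$V{\left(E,A \right)} = E^{2}$
$-35968 - V{\left(-81,-95 \right)} = -35968 - \left(-81\right)^{2} = -35968 - 6561 = -42529$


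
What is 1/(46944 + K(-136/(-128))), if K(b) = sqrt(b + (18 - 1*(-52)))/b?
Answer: 282642/13268345669 - 17*sqrt(1137)/159220148028 ≈ 2.1298e-5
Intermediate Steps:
K(b) = sqrt(70 + b)/b (K(b) = sqrt(b + (18 + 52))/b = sqrt(b + 70)/b = sqrt(70 + b)/b)
1/(46944 + K(-136/(-128))) = 1/(46944 + sqrt(70 - 136/(-128))/((-136/(-128)))) = 1/(46944 + sqrt(70 - 136*(-1/128))/((-136*(-1/128)))) = 1/(46944 + sqrt(70 + 17/16)/(17/16)) = 1/(46944 + 16*sqrt(1137/16)/17) = 1/(46944 + 16*(sqrt(1137)/4)/17) = 1/(46944 + 4*sqrt(1137)/17)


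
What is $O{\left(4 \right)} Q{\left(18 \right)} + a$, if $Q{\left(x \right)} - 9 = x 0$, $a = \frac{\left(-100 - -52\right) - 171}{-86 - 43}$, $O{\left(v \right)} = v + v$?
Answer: $\frac{3169}{43} \approx 73.698$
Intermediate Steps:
$O{\left(v \right)} = 2 v$
$a = \frac{73}{43}$ ($a = \frac{\left(-100 + 52\right) - 171}{-129} = \left(-48 - 171\right) \left(- \frac{1}{129}\right) = \left(-219\right) \left(- \frac{1}{129}\right) = \frac{73}{43} \approx 1.6977$)
$Q{\left(x \right)} = 9$ ($Q{\left(x \right)} = 9 + x 0 = 9 + 0 = 9$)
$O{\left(4 \right)} Q{\left(18 \right)} + a = 2 \cdot 4 \cdot 9 + \frac{73}{43} = 8 \cdot 9 + \frac{73}{43} = 72 + \frac{73}{43} = \frac{3169}{43}$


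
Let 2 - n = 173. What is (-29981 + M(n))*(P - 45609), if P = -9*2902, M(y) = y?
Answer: 2162712504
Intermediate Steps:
n = -171 (n = 2 - 1*173 = 2 - 173 = -171)
P = -26118
(-29981 + M(n))*(P - 45609) = (-29981 - 171)*(-26118 - 45609) = -30152*(-71727) = 2162712504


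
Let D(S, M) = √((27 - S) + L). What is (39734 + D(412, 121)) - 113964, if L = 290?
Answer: -74230 + I*√95 ≈ -74230.0 + 9.7468*I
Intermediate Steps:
D(S, M) = √(317 - S) (D(S, M) = √((27 - S) + 290) = √(317 - S))
(39734 + D(412, 121)) - 113964 = (39734 + √(317 - 1*412)) - 113964 = (39734 + √(317 - 412)) - 113964 = (39734 + √(-95)) - 113964 = (39734 + I*√95) - 113964 = -74230 + I*√95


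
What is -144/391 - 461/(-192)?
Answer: 152603/75072 ≈ 2.0328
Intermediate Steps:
-144/391 - 461/(-192) = -144*1/391 - 461*(-1/192) = -144/391 + 461/192 = 152603/75072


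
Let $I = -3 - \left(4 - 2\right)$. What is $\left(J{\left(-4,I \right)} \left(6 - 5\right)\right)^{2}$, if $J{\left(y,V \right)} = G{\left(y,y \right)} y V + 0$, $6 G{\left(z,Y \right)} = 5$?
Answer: $\frac{2500}{9} \approx 277.78$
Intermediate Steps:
$G{\left(z,Y \right)} = \frac{5}{6}$ ($G{\left(z,Y \right)} = \frac{1}{6} \cdot 5 = \frac{5}{6}$)
$I = -5$ ($I = -3 - 2 = -5$)
$J{\left(y,V \right)} = \frac{5 V y}{6}$ ($J{\left(y,V \right)} = \frac{5 y}{6} V + 0 = \frac{5 V y}{6} + 0 = \frac{5 V y}{6}$)
$\left(J{\left(-4,I \right)} \left(6 - 5\right)\right)^{2} = \left(\frac{5}{6} \left(-5\right) \left(-4\right) \left(6 - 5\right)\right)^{2} = \left(\frac{50}{3} \cdot 1\right)^{2} = \left(\frac{50}{3}\right)^{2} = \frac{2500}{9}$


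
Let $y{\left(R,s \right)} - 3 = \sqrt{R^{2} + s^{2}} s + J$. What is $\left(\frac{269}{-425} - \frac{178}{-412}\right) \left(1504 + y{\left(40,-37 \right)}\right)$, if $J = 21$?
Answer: $- \frac{13437996}{43775} + \frac{650793 \sqrt{2969}}{87550} \approx 98.056$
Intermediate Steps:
$y{\left(R,s \right)} = 24 + s \sqrt{R^{2} + s^{2}}$ ($y{\left(R,s \right)} = 3 + \left(\sqrt{R^{2} + s^{2}} s + 21\right) = 3 + \left(s \sqrt{R^{2} + s^{2}} + 21\right) = 3 + \left(21 + s \sqrt{R^{2} + s^{2}}\right) = 24 + s \sqrt{R^{2} + s^{2}}$)
$\left(\frac{269}{-425} - \frac{178}{-412}\right) \left(1504 + y{\left(40,-37 \right)}\right) = \left(\frac{269}{-425} - \frac{178}{-412}\right) \left(1504 + \left(24 - 37 \sqrt{40^{2} + \left(-37\right)^{2}}\right)\right) = \left(269 \left(- \frac{1}{425}\right) - - \frac{89}{206}\right) \left(1504 + \left(24 - 37 \sqrt{1600 + 1369}\right)\right) = \left(- \frac{269}{425} + \frac{89}{206}\right) \left(1504 + \left(24 - 37 \sqrt{2969}\right)\right) = - \frac{17589 \left(1528 - 37 \sqrt{2969}\right)}{87550} = - \frac{13437996}{43775} + \frac{650793 \sqrt{2969}}{87550}$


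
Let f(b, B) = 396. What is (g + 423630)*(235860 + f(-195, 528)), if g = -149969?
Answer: 64654053216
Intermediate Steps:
(g + 423630)*(235860 + f(-195, 528)) = (-149969 + 423630)*(235860 + 396) = 273661*236256 = 64654053216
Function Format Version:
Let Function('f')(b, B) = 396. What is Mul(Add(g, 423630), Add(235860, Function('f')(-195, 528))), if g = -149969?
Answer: 64654053216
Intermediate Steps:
Mul(Add(g, 423630), Add(235860, Function('f')(-195, 528))) = Mul(Add(-149969, 423630), Add(235860, 396)) = Mul(273661, 236256) = 64654053216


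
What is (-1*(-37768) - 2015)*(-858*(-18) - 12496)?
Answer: 105399844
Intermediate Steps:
(-1*(-37768) - 2015)*(-858*(-18) - 12496) = (37768 - 2015)*(15444 - 12496) = 35753*2948 = 105399844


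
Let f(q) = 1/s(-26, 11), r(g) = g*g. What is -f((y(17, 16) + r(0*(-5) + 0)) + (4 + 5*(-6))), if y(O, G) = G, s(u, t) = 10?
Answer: -⅒ ≈ -0.10000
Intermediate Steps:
r(g) = g²
f(q) = ⅒ (f(q) = 1/10 = ⅒)
-f((y(17, 16) + r(0*(-5) + 0)) + (4 + 5*(-6))) = -1*⅒ = -⅒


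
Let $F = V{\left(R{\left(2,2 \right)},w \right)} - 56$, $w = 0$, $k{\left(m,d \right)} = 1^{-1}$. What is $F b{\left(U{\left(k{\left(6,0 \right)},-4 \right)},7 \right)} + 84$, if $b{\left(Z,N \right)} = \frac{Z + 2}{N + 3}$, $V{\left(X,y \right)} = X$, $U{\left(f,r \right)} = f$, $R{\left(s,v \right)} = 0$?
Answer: $\frac{336}{5} \approx 67.2$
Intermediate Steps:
$k{\left(m,d \right)} = 1$
$b{\left(Z,N \right)} = \frac{2 + Z}{3 + N}$
$F = -56$ ($F = 0 - 56 = -56$)
$F b{\left(U{\left(k{\left(6,0 \right)},-4 \right)},7 \right)} + 84 = - 56 \frac{2 + 1}{3 + 7} + 84 = - 56 \cdot \frac{1}{10} \cdot 3 + 84 = \left(-56\right) \frac{3}{10} + 84 = - \frac{84}{5} + 84 = \frac{336}{5}$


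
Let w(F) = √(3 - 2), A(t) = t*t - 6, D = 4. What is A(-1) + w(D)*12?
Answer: 7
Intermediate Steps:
A(t) = -6 + t² (A(t) = t² - 6 = -6 + t²)
w(F) = 1 (w(F) = √1 = 1)
A(-1) + w(D)*12 = (-6 + (-1)²) + 1*12 = (-6 + 1) + 12 = -5 + 12 = 7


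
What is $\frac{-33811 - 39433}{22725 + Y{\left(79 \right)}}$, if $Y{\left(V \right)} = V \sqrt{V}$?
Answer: $- \frac{832234950}{257966293} + \frac{2893138 \sqrt{79}}{257966293} \approx -3.1265$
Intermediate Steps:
$Y{\left(V \right)} = V^{\frac{3}{2}}$
$\frac{-33811 - 39433}{22725 + Y{\left(79 \right)}} = \frac{-33811 - 39433}{22725 + 79^{\frac{3}{2}}} = - \frac{73244}{22725 + 79 \sqrt{79}}$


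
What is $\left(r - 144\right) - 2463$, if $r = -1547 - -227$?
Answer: $-3927$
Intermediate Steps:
$r = -1320$ ($r = -1547 + 227 = -1320$)
$\left(r - 144\right) - 2463 = \left(-1320 - 144\right) - 2463 = -1464 - 2463 = -3927$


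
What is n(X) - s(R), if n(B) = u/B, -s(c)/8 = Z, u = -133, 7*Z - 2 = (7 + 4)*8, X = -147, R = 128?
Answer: 2179/21 ≈ 103.76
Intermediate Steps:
Z = 90/7 (Z = 2/7 + ((7 + 4)*8)/7 = 2/7 + (11*8)/7 = 2/7 + (⅐)*88 = 2/7 + 88/7 = 90/7 ≈ 12.857)
s(c) = -720/7 (s(c) = -8*90/7 = -720/7)
n(B) = -133/B
n(X) - s(R) = -133/(-147) - 1*(-720/7) = -133*(-1/147) + 720/7 = 19/21 + 720/7 = 2179/21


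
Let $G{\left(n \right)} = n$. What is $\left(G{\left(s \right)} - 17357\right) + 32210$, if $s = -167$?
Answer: $14686$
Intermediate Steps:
$\left(G{\left(s \right)} - 17357\right) + 32210 = \left(-167 - 17357\right) + 32210 = -17524 + 32210 = 14686$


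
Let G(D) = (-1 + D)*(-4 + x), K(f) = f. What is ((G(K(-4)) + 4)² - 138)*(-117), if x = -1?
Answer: -82251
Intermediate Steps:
G(D) = 5 - 5*D (G(D) = (-1 + D)*(-4 - 1) = (-1 + D)*(-5) = 5 - 5*D)
((G(K(-4)) + 4)² - 138)*(-117) = (((5 - 5*(-4)) + 4)² - 138)*(-117) = (((5 + 20) + 4)² - 138)*(-117) = ((25 + 4)² - 138)*(-117) = (29² - 138)*(-117) = (841 - 138)*(-117) = 703*(-117) = -82251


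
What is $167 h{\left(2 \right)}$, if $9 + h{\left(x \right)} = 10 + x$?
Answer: $501$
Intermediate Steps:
$h{\left(x \right)} = 1 + x$ ($h{\left(x \right)} = -9 + \left(10 + x\right) = 1 + x$)
$167 h{\left(2 \right)} = 167 \left(1 + 2\right) = 167 \cdot 3 = 501$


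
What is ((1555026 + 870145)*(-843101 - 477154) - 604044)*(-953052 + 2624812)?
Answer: -5352715966970892240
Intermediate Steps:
((1555026 + 870145)*(-843101 - 477154) - 604044)*(-953052 + 2624812) = (2425171*(-1320255) - 604044)*1671760 = (-3201844138605 - 604044)*1671760 = -3201844742649*1671760 = -5352715966970892240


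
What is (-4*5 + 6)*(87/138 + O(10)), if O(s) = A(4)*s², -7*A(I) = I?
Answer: 18197/23 ≈ 791.17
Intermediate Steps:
A(I) = -I/7
O(s) = -4*s²/7 (O(s) = (-⅐*4)*s² = -4*s²/7)
(-4*5 + 6)*(87/138 + O(10)) = (-4*5 + 6)*(87/138 - 4/7*10²) = (-20 + 6)*(87*(1/138) - 4/7*100) = -14*(29/46 - 400/7) = -14*(-18197/322) = 18197/23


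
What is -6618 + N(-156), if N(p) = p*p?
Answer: 17718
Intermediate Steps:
N(p) = p²
-6618 + N(-156) = -6618 + (-156)² = -6618 + 24336 = 17718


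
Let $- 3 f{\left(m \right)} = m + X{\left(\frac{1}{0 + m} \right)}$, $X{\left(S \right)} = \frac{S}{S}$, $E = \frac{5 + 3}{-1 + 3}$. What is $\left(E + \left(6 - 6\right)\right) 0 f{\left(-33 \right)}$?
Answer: $0$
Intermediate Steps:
$E = 4$ ($E = \frac{8}{2} = 8 \cdot \frac{1}{2} = 4$)
$X{\left(S \right)} = 1$
$f{\left(m \right)} = - \frac{1}{3} - \frac{m}{3}$ ($f{\left(m \right)} = - \frac{m + 1}{3} = - \frac{1 + m}{3} = - \frac{1}{3} - \frac{m}{3}$)
$\left(E + \left(6 - 6\right)\right) 0 f{\left(-33 \right)} = \left(4 + \left(6 - 6\right)\right) 0 \left(- \frac{1}{3} - -11\right) = \left(4 + \left(6 - 6\right)\right) 0 \left(- \frac{1}{3} + 11\right) = \left(4 + 0\right) 0 \cdot \frac{32}{3} = 4 \cdot 0 \cdot \frac{32}{3} = 0 \cdot \frac{32}{3} = 0$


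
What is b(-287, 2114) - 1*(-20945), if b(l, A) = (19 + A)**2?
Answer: 4570634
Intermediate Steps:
b(-287, 2114) - 1*(-20945) = (19 + 2114)**2 - 1*(-20945) = 2133**2 + 20945 = 4549689 + 20945 = 4570634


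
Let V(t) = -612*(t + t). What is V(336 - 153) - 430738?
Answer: -654730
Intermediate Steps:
V(t) = -1224*t
V(336 - 153) - 430738 = -1224*(336 - 153) - 430738 = -1224*183 - 430738 = -223992 - 430738 = -654730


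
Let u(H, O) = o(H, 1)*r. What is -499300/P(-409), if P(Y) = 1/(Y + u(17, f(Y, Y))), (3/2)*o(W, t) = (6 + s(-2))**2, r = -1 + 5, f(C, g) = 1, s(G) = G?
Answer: 548730700/3 ≈ 1.8291e+8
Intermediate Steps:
r = 4
o(W, t) = 32/3 (o(W, t) = 2*(6 - 2)**2/3 = (2/3)*4**2 = (2/3)*16 = 32/3)
u(H, O) = 128/3 (u(H, O) = (32/3)*4 = 128/3)
P(Y) = 1/(128/3 + Y) (P(Y) = 1/(Y + 128/3) = 1/(128/3 + Y))
-499300/P(-409) = -499300/(3/(128 + 3*(-409))) = -499300/(3/(128 - 1227)) = -499300/(3/(-1099)) = -499300/(3*(-1/1099)) = -499300/(-3/1099) = -499300*(-1099/3) = 548730700/3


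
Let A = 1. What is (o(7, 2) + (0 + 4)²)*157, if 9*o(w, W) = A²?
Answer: 22765/9 ≈ 2529.4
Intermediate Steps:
o(w, W) = ⅑ (o(w, W) = (⅑)*1² = (⅑)*1 = ⅑)
(o(7, 2) + (0 + 4)²)*157 = (⅑ + (0 + 4)²)*157 = (⅑ + 4²)*157 = (⅑ + 16)*157 = (145/9)*157 = 22765/9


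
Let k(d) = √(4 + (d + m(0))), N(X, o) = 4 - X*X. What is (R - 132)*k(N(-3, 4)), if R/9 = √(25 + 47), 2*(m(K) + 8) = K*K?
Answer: I*(-396 + 162*√2) ≈ -166.9*I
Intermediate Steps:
m(K) = -8 + K²/2 (m(K) = -8 + (K*K)/2 = -8 + K²/2)
N(X, o) = 4 - X²
R = 54*√2 (R = 9*√(25 + 47) = 9*√72 = 9*(6*√2) = 54*√2 ≈ 76.368)
k(d) = √(-4 + d) (k(d) = √(4 + (d + (-8 + (½)*0²))) = √(4 + (d + (-8 + (½)*0))) = √(4 + (d + (-8 + 0))) = √(4 + (d - 8)) = √(4 + (-8 + d)) = √(-4 + d))
(R - 132)*k(N(-3, 4)) = (54*√2 - 132)*√(-4 + (4 - 1*(-3)²)) = (-132 + 54*√2)*√(-4 + (4 - 1*9)) = (-132 + 54*√2)*√(-4 + (4 - 9)) = (-132 + 54*√2)*√(-4 - 5) = (-132 + 54*√2)*√(-9) = (-132 + 54*√2)*(3*I) = 3*I*(-132 + 54*√2)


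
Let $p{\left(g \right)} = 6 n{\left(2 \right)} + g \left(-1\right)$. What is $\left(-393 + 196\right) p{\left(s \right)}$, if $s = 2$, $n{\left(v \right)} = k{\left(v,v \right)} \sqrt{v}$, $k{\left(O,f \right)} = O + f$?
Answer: $394 - 4728 \sqrt{2} \approx -6292.4$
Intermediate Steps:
$n{\left(v \right)} = 2 v^{\frac{3}{2}}$ ($n{\left(v \right)} = \left(v + v\right) \sqrt{v} = 2 v \sqrt{v} = 2 v^{\frac{3}{2}}$)
$p{\left(g \right)} = - g + 24 \sqrt{2}$ ($p{\left(g \right)} = 6 \cdot 2 \cdot 2^{\frac{3}{2}} + g \left(-1\right) = 6 \cdot 2 \cdot 2 \sqrt{2} - g = 6 \cdot 4 \sqrt{2} - g = 24 \sqrt{2} - g = - g + 24 \sqrt{2}$)
$\left(-393 + 196\right) p{\left(s \right)} = \left(-393 + 196\right) \left(\left(-1\right) 2 + 24 \sqrt{2}\right) = - 197 \left(-2 + 24 \sqrt{2}\right) = 394 - 4728 \sqrt{2}$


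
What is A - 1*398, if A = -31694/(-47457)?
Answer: -18856192/47457 ≈ -397.33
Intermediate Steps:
A = 31694/47457 (A = -31694*(-1/47457) = 31694/47457 ≈ 0.66785)
A - 1*398 = 31694/47457 - 1*398 = 31694/47457 - 398 = -18856192/47457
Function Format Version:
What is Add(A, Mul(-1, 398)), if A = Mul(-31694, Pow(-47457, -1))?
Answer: Rational(-18856192, 47457) ≈ -397.33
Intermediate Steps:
A = Rational(31694, 47457) (A = Mul(-31694, Rational(-1, 47457)) = Rational(31694, 47457) ≈ 0.66785)
Add(A, Mul(-1, 398)) = Add(Rational(31694, 47457), Mul(-1, 398)) = Add(Rational(31694, 47457), -398) = Rational(-18856192, 47457)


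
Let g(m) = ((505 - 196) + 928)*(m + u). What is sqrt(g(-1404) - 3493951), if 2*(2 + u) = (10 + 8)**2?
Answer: I*sqrt(5032779) ≈ 2243.4*I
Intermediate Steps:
u = 160 (u = -2 + (10 + 8)**2/2 = -2 + (1/2)*18**2 = -2 + (1/2)*324 = -2 + 162 = 160)
g(m) = 197920 + 1237*m (g(m) = ((505 - 196) + 928)*(m + 160) = (309 + 928)*(160 + m) = 1237*(160 + m) = 197920 + 1237*m)
sqrt(g(-1404) - 3493951) = sqrt((197920 + 1237*(-1404)) - 3493951) = sqrt((197920 - 1736748) - 3493951) = sqrt(-1538828 - 3493951) = sqrt(-5032779) = I*sqrt(5032779)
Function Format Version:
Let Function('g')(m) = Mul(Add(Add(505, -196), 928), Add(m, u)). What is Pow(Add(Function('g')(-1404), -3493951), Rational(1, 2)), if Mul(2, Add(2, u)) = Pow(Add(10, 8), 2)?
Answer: Mul(I, Pow(5032779, Rational(1, 2))) ≈ Mul(2243.4, I)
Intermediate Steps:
u = 160 (u = Add(-2, Mul(Rational(1, 2), Pow(Add(10, 8), 2))) = Add(-2, Mul(Rational(1, 2), Pow(18, 2))) = Add(-2, Mul(Rational(1, 2), 324)) = Add(-2, 162) = 160)
Function('g')(m) = Add(197920, Mul(1237, m)) (Function('g')(m) = Mul(Add(Add(505, -196), 928), Add(m, 160)) = Mul(Add(309, 928), Add(160, m)) = Mul(1237, Add(160, m)) = Add(197920, Mul(1237, m)))
Pow(Add(Function('g')(-1404), -3493951), Rational(1, 2)) = Pow(Add(Add(197920, Mul(1237, -1404)), -3493951), Rational(1, 2)) = Pow(Add(Add(197920, -1736748), -3493951), Rational(1, 2)) = Pow(Add(-1538828, -3493951), Rational(1, 2)) = Pow(-5032779, Rational(1, 2)) = Mul(I, Pow(5032779, Rational(1, 2)))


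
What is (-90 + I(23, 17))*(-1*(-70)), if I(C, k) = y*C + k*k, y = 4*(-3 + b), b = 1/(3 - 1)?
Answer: -2170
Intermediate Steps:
b = ½ (b = 1/2 = ½ ≈ 0.50000)
y = -10 (y = 4*(-3 + ½) = 4*(-5/2) = -10)
I(C, k) = k² - 10*C (I(C, k) = -10*C + k*k = -10*C + k² = k² - 10*C)
(-90 + I(23, 17))*(-1*(-70)) = (-90 + (17² - 10*23))*(-1*(-70)) = (-90 + (289 - 230))*70 = (-90 + 59)*70 = -31*70 = -2170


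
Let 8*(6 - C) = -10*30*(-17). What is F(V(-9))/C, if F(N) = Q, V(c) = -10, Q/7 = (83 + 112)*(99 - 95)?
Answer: -3640/421 ≈ -8.6461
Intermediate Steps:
Q = 5460 (Q = 7*((83 + 112)*(99 - 95)) = 7*(195*4) = 7*780 = 5460)
F(N) = 5460
C = -1263/2 (C = 6 - (-10*30)*(-17)/8 = 6 - (-75)*(-17)/2 = 6 - ⅛*5100 = 6 - 1275/2 = -1263/2 ≈ -631.50)
F(V(-9))/C = 5460/(-1263/2) = 5460*(-2/1263) = -3640/421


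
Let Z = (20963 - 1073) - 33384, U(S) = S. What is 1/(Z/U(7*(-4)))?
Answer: 14/6747 ≈ 0.0020750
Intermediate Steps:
Z = -13494 (Z = 19890 - 33384 = -13494)
1/(Z/U(7*(-4))) = 1/(-13494/(7*(-4))) = 1/(-13494/(-28)) = 1/(-13494*(-1/28)) = 1/(6747/14) = 14/6747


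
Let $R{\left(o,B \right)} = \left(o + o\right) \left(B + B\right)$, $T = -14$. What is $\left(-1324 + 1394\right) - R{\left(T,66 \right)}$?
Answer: $3766$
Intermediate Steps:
$R{\left(o,B \right)} = 4 B o$ ($R{\left(o,B \right)} = 2 o 2 B = 4 B o$)
$\left(-1324 + 1394\right) - R{\left(T,66 \right)} = \left(-1324 + 1394\right) - 4 \cdot 66 \left(-14\right) = 70 - -3696 = 70 + 3696 = 3766$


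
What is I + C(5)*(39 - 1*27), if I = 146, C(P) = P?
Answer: 206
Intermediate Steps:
I + C(5)*(39 - 1*27) = 146 + 5*(39 - 1*27) = 146 + 5*(39 - 27) = 146 + 5*12 = 146 + 60 = 206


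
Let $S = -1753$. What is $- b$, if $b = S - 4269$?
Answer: $6022$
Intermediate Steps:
$b = -6022$ ($b = -1753 - 4269 = -6022$)
$- b = \left(-1\right) \left(-6022\right) = 6022$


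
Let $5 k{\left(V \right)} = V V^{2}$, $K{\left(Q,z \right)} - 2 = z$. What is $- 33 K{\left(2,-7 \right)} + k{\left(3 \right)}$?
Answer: $\frac{852}{5} \approx 170.4$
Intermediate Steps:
$K{\left(Q,z \right)} = 2 + z$
$k{\left(V \right)} = \frac{V^{3}}{5}$ ($k{\left(V \right)} = \frac{V V^{2}}{5} = \frac{V^{3}}{5}$)
$- 33 K{\left(2,-7 \right)} + k{\left(3 \right)} = - 33 \left(2 - 7\right) + \frac{3^{3}}{5} = \left(-33\right) \left(-5\right) + \frac{1}{5} \cdot 27 = 165 + \frac{27}{5} = \frac{852}{5}$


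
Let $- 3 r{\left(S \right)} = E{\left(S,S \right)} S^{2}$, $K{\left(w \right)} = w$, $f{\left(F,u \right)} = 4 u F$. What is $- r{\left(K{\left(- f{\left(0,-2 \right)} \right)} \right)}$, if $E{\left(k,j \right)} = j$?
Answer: $0$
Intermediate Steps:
$f{\left(F,u \right)} = 4 F u$
$r{\left(S \right)} = - \frac{S^{3}}{3}$ ($r{\left(S \right)} = - \frac{S S^{2}}{3} = - \frac{S^{3}}{3}$)
$- r{\left(K{\left(- f{\left(0,-2 \right)} \right)} \right)} = - \frac{\left(-1\right) \left(- 4 \cdot 0 \left(-2\right)\right)^{3}}{3} = - \frac{\left(-1\right) \left(\left(-1\right) 0\right)^{3}}{3} = - \frac{\left(-1\right) 0^{3}}{3} = - \frac{\left(-1\right) 0}{3} = \left(-1\right) 0 = 0$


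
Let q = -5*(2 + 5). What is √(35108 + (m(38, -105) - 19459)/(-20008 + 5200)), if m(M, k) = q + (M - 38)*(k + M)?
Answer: √53462922281/1234 ≈ 187.37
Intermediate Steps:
q = -35 (q = -5*7 = -35)
m(M, k) = -35 + (-38 + M)*(M + k) (m(M, k) = -35 + (M - 38)*(k + M) = -35 + (-38 + M)*(M + k))
√(35108 + (m(38, -105) - 19459)/(-20008 + 5200)) = √(35108 + ((-35 + 38² - 38*38 - 38*(-105) + 38*(-105)) - 19459)/(-20008 + 5200)) = √(35108 + ((-35 + 1444 - 1444 + 3990 - 3990) - 19459)/(-14808)) = √(35108 + (-35 - 19459)*(-1/14808)) = √(35108 - 19494*(-1/14808)) = √(35108 + 3249/2468) = √(86649793/2468) = √53462922281/1234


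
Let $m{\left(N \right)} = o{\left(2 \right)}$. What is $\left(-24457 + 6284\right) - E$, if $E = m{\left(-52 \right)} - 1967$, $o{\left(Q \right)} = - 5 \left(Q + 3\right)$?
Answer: $-16181$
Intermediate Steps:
$o{\left(Q \right)} = -15 - 5 Q$ ($o{\left(Q \right)} = - 5 \left(3 + Q\right) = -15 - 5 Q$)
$m{\left(N \right)} = -25$ ($m{\left(N \right)} = -15 - 10 = -25$)
$E = -1992$ ($E = -25 - 1967 = -1992$)
$\left(-24457 + 6284\right) - E = \left(-24457 + 6284\right) - -1992 = -18173 + 1992 = -16181$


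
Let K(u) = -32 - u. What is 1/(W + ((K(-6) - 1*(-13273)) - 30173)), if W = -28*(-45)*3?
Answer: -1/13146 ≈ -7.6069e-5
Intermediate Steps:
W = 3780 (W = 1260*3 = 3780)
1/(W + ((K(-6) - 1*(-13273)) - 30173)) = 1/(3780 + (((-32 - 1*(-6)) - 1*(-13273)) - 30173)) = 1/(3780 + (((-32 + 6) + 13273) - 30173)) = 1/(3780 + ((-26 + 13273) - 30173)) = 1/(3780 + (13247 - 30173)) = 1/(3780 - 16926) = 1/(-13146) = -1/13146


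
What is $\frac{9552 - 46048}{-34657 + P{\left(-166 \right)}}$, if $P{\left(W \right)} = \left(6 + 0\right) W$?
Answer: $\frac{36496}{35653} \approx 1.0236$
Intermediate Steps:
$P{\left(W \right)} = 6 W$
$\frac{9552 - 46048}{-34657 + P{\left(-166 \right)}} = \frac{9552 - 46048}{-34657 + 6 \left(-166\right)} = - \frac{36496}{-34657 - 996} = - \frac{36496}{-35653} = \left(-36496\right) \left(- \frac{1}{35653}\right) = \frac{36496}{35653}$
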